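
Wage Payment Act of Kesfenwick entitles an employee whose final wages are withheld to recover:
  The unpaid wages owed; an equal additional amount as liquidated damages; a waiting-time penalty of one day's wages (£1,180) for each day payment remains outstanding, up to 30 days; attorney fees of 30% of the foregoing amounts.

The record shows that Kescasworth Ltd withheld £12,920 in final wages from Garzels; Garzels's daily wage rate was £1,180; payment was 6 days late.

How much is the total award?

Liquidated damages (equal amount): £12,920
Penalty days: min(6, 30) = 6
Waiting-time penalty: 6 × £1,180 = £7,080
Subtotal: £12,920 + £12,920 + £7,080 = £32,920
Attorney fees: 30% of £32,920 = £9,876
Total award: £32,920 + £9,876 = £42,796

£42,796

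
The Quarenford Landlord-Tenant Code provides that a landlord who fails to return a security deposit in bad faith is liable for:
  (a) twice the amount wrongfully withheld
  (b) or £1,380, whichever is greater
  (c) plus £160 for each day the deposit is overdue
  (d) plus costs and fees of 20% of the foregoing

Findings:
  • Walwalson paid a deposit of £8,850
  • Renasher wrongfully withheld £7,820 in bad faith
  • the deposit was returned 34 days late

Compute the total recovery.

Recovery: £25,296

Doubled: 2 × £7,820 = £15,640
Minimum £1,380: £15,640 meets the minimum, no increase.
Late-return penalty: 34 × £160 = £5,440
Damages plus late penalty: £15,640 + £5,440 = £21,080
Costs and fees: 20% of £21,080 = £4,216
Total recovery: £21,080 + £4,216 = £25,296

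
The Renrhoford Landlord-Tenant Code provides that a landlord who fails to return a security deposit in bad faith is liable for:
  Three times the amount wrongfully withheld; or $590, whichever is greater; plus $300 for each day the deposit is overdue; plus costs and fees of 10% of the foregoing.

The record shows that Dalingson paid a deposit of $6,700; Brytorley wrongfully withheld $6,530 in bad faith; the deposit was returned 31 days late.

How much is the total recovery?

Trebled: 3 × $6,530 = $19,590
Minimum $590: $19,590 meets the minimum, no increase.
Late-return penalty: 31 × $300 = $9,300
Damages plus late penalty: $19,590 + $9,300 = $28,890
Costs and fees: 10% of $28,890 = $2,889
Total recovery: $28,890 + $2,889 = $31,779

$31,779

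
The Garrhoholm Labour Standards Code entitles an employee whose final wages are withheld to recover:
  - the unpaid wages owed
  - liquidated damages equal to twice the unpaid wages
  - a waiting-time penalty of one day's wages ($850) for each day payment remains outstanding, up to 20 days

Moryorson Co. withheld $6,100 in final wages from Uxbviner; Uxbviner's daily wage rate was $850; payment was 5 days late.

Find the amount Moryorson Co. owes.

Total award: $22,550

Doubled: 2 × $6,100 = $12,200
Penalty days: min(5, 20) = 5
Waiting-time penalty: 5 × $850 = $4,250
Total award: $6,100 + $12,200 + $4,250 = $22,550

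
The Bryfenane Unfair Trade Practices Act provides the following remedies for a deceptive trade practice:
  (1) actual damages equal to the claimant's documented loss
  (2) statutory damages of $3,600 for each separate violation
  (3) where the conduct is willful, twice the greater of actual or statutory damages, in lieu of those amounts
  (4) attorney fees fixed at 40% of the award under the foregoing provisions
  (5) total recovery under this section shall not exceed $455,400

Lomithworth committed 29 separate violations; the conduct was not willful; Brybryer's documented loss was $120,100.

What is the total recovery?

$314,300

Statutory damages: 29 × $3,600 = $104,400
Conduct not willful: the in-lieu enhancement does not apply.
Actual plus statutory damages: $120,100 + $104,400 = $224,500
Attorney fees: 40% of $224,500 = $89,800
Total before cap: $224,500 + $89,800 = $314,300
Cap at $455,400: $314,300 is within the cap, no reduction.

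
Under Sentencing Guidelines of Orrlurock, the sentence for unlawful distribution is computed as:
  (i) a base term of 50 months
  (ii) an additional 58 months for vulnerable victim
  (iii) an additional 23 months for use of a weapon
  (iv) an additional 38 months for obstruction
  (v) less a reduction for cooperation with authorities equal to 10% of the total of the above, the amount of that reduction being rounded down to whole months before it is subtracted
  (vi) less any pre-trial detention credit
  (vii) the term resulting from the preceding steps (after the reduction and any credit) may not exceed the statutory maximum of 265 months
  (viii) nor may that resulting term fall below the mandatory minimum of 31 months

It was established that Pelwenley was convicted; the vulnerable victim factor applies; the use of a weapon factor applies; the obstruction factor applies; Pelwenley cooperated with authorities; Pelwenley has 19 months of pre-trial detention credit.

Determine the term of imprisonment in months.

Vulnerable victim enhancement: +58 months
Use of a weapon enhancement: +23 months
Obstruction enhancement: +38 months
Adjusted term: 50 months + 58 months + 23 months + 38 months = 169 months
Cooperation with authorities reduction: 10% of 169 months = 16 months (rounded down)
After reduction: 169 − 16 = 153 months
Less pre-trial detention credit: 153 months − 19 months = 134 months
Cap at 265 months: 134 months is within the cap, no reduction.
Minimum 31 months: 134 months meets the minimum, no increase.

134 months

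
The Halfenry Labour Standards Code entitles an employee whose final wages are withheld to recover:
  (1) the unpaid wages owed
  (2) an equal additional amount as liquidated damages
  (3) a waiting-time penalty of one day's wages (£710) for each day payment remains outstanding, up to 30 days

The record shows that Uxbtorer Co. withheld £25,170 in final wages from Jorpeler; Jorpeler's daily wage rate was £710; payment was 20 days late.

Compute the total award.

£64,540

Liquidated damages (equal amount): £25,170
Penalty days: min(20, 30) = 20
Waiting-time penalty: 20 × £710 = £14,200
Total award: £25,170 + £25,170 + £14,200 = £64,540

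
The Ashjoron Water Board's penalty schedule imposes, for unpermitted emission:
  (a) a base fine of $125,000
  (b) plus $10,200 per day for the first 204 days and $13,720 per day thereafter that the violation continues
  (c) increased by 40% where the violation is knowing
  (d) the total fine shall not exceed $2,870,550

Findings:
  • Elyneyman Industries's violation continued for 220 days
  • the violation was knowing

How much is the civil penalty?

Civil penalty: $2,870,550

First 204 days: 204 × $10,200 = $2,080,800
Remaining days: (220 − 204) × $13,720 = $219,520
Per-day component: $2,080,800 + $219,520 = $2,300,320
Base plus per-day: $125,000 + $2,300,320 = $2,425,320
Enhancement: 40% of $2,425,320 = $970,128
Enhanced fine: $2,425,320 + $970,128 = $3,395,448
Cap at $2,870,550: $3,395,448 exceeds the cap → $2,870,550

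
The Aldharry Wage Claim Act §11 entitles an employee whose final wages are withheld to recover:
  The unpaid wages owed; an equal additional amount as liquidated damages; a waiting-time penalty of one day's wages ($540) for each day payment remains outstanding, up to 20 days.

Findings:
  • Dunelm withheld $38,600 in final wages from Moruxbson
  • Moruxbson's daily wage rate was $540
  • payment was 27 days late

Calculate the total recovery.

Liquidated damages (equal amount): $38,600
Penalty days: min(27, 20) = 20
Waiting-time penalty: 20 × $540 = $10,800
Total award: $38,600 + $38,600 + $10,800 = $88,000

$88,000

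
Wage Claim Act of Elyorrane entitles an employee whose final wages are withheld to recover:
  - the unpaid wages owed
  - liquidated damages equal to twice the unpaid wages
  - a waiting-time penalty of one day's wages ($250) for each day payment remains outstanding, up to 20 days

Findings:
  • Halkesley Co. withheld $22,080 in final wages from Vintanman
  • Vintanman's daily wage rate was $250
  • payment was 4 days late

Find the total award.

$67,240

Doubled: 2 × $22,080 = $44,160
Penalty days: min(4, 20) = 4
Waiting-time penalty: 4 × $250 = $1,000
Total award: $22,080 + $44,160 + $1,000 = $67,240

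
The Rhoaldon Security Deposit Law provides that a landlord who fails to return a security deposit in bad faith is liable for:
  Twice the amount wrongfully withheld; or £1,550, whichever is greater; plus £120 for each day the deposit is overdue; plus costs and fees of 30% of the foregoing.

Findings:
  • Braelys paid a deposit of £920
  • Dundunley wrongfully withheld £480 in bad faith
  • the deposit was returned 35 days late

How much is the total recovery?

Doubled: 2 × £480 = £960
Minimum £1,550: £960 is below the minimum → £1,550
Late-return penalty: 35 × £120 = £4,200
Damages plus late penalty: £1,550 + £4,200 = £5,750
Costs and fees: 30% of £5,750 = £1,725
Total recovery: £5,750 + £1,725 = £7,475

£7,475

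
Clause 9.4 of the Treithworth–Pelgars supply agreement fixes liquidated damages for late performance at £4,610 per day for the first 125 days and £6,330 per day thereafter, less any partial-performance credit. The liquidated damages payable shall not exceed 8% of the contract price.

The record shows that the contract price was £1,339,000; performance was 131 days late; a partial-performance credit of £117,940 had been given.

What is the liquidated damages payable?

First 125 days: 125 × £4,610 = £576,250
Remaining days: (131 − 125) × £6,330 = £37,980
Accrued per-day damages: £576,250 + £37,980 = £614,230
Less partial-performance credit: £614,230 − £117,940 = £496,290
Cap: 8% of £1,339,000 = £107,120
Cap at £107,120: £496,290 exceeds the cap → £107,120

£107,120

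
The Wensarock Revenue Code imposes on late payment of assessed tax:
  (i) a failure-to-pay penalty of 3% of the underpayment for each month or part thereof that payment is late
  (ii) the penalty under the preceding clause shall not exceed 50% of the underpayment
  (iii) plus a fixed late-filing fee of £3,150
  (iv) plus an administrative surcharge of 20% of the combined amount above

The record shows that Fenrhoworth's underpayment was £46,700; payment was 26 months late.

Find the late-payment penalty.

£31,800

Accrued rate: 3% × 26 = 78%, capped at 50% → 50%
Failure-to-pay penalty: 50% of £46,700 = £23,350
Penalty before surcharge: £23,350 + £3,150 = £26,500
Administrative surcharge: 20% of £26,500 = £5,300
Total penalty: £26,500 + £5,300 = £31,800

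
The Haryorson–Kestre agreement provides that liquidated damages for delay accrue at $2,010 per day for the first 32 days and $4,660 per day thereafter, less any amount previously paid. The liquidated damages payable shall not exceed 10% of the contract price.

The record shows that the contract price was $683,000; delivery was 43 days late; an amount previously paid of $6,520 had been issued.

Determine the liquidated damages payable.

First 32 days: 32 × $2,010 = $64,320
Remaining days: (43 − 32) × $4,660 = $51,260
Accrued per-day damages: $64,320 + $51,260 = $115,580
Less amount previously paid: $115,580 − $6,520 = $109,060
Cap: 10% of $683,000 = $68,300
Cap at $68,300: $109,060 exceeds the cap → $68,300

$68,300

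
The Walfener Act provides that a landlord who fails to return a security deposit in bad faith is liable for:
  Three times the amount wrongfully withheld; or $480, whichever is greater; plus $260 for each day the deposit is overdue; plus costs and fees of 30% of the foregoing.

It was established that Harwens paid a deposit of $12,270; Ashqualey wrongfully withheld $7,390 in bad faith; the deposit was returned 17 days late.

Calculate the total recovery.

$34,567

Trebled: 3 × $7,390 = $22,170
Minimum $480: $22,170 meets the minimum, no increase.
Late-return penalty: 17 × $260 = $4,420
Damages plus late penalty: $22,170 + $4,420 = $26,590
Costs and fees: 30% of $26,590 = $7,977
Total recovery: $26,590 + $7,977 = $34,567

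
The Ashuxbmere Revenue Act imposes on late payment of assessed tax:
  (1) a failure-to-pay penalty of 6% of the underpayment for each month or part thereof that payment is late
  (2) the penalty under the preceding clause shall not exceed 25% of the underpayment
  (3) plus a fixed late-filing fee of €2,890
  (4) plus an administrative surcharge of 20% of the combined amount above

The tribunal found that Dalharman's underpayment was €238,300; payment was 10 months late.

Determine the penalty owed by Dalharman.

€74,958

Accrued rate: 6% × 10 = 60%, capped at 25% → 25%
Failure-to-pay penalty: 25% of €238,300 = €59,575
Penalty before surcharge: €59,575 + €2,890 = €62,465
Administrative surcharge: 20% of €62,465 = €12,493
Total penalty: €62,465 + €12,493 = €74,958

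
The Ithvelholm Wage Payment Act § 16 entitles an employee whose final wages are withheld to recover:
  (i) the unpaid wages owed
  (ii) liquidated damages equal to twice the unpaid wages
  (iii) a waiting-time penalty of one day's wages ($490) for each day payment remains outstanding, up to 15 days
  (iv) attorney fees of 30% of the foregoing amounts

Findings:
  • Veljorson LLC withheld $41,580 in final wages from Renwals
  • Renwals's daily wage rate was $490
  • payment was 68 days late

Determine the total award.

Doubled: 2 × $41,580 = $83,160
Penalty days: min(68, 15) = 15
Waiting-time penalty: 15 × $490 = $7,350
Subtotal: $41,580 + $83,160 + $7,350 = $132,090
Attorney fees: 30% of $132,090 = $39,627
Total award: $132,090 + $39,627 = $171,717

$171,717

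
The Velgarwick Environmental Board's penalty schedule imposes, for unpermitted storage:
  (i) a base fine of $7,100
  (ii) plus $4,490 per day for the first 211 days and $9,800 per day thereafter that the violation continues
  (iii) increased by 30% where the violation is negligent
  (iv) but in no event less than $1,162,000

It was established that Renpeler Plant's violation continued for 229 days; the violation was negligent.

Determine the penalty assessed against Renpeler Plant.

$1,470,157

First 211 days: 211 × $4,490 = $947,390
Remaining days: (229 − 211) × $9,800 = $176,400
Per-day component: $947,390 + $176,400 = $1,123,790
Base plus per-day: $7,100 + $1,123,790 = $1,130,890
Enhancement: 30% of $1,130,890 = $339,267
Enhanced fine: $1,130,890 + $339,267 = $1,470,157
Minimum $1,162,000: $1,470,157 meets the minimum, no increase.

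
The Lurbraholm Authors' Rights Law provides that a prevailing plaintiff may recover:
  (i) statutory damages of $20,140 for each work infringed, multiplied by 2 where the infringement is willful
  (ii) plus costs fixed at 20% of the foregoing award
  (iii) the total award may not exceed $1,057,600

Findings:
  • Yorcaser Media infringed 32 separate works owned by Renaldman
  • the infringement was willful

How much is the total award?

Statutory damages: 32 × $20,140 = $644,480
Doubled: 2 × $644,480 = $1,288,960
Costs: 20% of $1,288,960 = $257,792
Award plus costs: $1,288,960 + $257,792 = $1,546,752
Cap at $1,057,600: $1,546,752 exceeds the cap → $1,057,600

$1,057,600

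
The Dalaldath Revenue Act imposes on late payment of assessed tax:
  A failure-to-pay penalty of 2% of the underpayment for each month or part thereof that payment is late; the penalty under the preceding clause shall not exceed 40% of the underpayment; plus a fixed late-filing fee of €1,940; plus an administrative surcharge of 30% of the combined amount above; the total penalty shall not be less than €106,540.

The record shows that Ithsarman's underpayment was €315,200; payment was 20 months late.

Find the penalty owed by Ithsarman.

Accrued rate: 2% × 20 = 40%, capped at 40% → 40%
Failure-to-pay penalty: 40% of €315,200 = €126,080
Penalty before surcharge: €126,080 + €1,940 = €128,020
Administrative surcharge: 30% of €128,020 = €38,406
Total penalty: €128,020 + €38,406 = €166,426
Minimum €106,540: €166,426 meets the minimum, no increase.

€166,426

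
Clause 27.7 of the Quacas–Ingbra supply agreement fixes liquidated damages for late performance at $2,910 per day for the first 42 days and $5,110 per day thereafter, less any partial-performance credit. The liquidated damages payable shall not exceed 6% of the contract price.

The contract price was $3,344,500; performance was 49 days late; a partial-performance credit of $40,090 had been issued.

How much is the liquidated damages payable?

First 42 days: 42 × $2,910 = $122,220
Remaining days: (49 − 42) × $5,110 = $35,770
Accrued per-day damages: $122,220 + $35,770 = $157,990
Less partial-performance credit: $157,990 − $40,090 = $117,900
Cap: 6% of $3,344,500 = $200,670
Cap at $200,670: $117,900 is within the cap, no reduction.

$117,900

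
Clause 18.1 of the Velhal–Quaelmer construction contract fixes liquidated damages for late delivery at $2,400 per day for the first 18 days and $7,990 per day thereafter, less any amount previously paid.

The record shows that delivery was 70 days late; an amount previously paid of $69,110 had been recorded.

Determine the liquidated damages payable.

First 18 days: 18 × $2,400 = $43,200
Remaining days: (70 − 18) × $7,990 = $415,480
Accrued per-day damages: $43,200 + $415,480 = $458,680
Less amount previously paid: $458,680 − $69,110 = $389,570

$389,570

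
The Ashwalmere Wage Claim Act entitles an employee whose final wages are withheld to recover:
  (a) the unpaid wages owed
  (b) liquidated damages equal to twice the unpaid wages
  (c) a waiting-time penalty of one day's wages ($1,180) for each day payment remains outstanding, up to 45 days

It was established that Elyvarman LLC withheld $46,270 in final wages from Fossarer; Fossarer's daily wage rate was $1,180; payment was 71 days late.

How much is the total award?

$191,910

Doubled: 2 × $46,270 = $92,540
Penalty days: min(71, 45) = 45
Waiting-time penalty: 45 × $1,180 = $53,100
Total award: $46,270 + $92,540 + $53,100 = $191,910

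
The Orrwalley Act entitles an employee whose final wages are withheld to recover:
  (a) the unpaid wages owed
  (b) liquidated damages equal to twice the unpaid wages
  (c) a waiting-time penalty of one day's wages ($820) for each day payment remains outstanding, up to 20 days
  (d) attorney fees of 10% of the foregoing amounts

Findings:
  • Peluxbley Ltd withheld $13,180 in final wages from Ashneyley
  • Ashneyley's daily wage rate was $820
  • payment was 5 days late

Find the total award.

Total award: $48,004

Doubled: 2 × $13,180 = $26,360
Penalty days: min(5, 20) = 5
Waiting-time penalty: 5 × $820 = $4,100
Subtotal: $13,180 + $26,360 + $4,100 = $43,640
Attorney fees: 10% of $43,640 = $4,364
Total award: $43,640 + $4,364 = $48,004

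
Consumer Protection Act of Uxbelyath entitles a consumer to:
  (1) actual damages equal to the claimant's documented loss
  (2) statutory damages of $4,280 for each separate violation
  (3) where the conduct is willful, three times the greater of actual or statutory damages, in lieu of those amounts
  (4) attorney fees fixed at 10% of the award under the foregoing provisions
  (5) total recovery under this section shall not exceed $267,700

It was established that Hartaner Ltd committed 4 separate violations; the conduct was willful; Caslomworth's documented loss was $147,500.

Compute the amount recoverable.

Statutory damages: 4 × $4,280 = $17,120
Greater of actual damages ($147,500) or statutory damages ($17,120): $147,500
Trebled: 3 × $147,500 = $442,500
Attorney fees: 10% of $442,500 = $44,250
Total before cap: $442,500 + $44,250 = $486,750
Cap at $267,700: $486,750 exceeds the cap → $267,700

$267,700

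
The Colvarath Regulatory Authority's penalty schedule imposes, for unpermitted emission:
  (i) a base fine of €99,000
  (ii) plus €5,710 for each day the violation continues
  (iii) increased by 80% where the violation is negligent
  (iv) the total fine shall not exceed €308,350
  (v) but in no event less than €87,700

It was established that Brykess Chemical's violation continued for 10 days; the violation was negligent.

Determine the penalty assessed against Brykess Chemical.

Per-day component: 10 × €5,710 = €57,100
Base plus per-day: €99,000 + €57,100 = €156,100
Enhancement: 80% of €156,100 = €124,880
Enhanced fine: €156,100 + €124,880 = €280,980
Cap at €308,350: €280,980 is within the cap, no reduction.
Minimum €87,700: €280,980 meets the minimum, no increase.

€280,980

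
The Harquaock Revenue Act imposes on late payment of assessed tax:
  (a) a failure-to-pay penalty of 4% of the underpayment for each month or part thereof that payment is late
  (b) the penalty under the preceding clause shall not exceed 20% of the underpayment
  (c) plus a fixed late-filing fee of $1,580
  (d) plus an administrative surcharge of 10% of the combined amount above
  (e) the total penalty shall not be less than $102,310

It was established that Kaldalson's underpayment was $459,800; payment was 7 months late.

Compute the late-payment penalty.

$102,894

Accrued rate: 4% × 7 = 28%, capped at 20% → 20%
Failure-to-pay penalty: 20% of $459,800 = $91,960
Penalty before surcharge: $91,960 + $1,580 = $93,540
Administrative surcharge: 10% of $93,540 = $9,354
Total penalty: $93,540 + $9,354 = $102,894
Minimum $102,310: $102,894 meets the minimum, no increase.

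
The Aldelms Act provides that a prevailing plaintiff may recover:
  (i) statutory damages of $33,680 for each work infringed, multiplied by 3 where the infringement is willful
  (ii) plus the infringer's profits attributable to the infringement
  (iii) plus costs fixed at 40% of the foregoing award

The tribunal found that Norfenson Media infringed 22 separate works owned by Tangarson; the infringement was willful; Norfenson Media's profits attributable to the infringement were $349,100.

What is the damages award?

Statutory damages: 22 × $33,680 = $740,960
Trebled: 3 × $740,960 = $2,222,880
Combined award: $2,222,880 + $349,100 = $2,571,980
Costs: 40% of $2,571,980 = $1,028,792
Award plus costs: $2,571,980 + $1,028,792 = $3,600,772

Award: $3,600,772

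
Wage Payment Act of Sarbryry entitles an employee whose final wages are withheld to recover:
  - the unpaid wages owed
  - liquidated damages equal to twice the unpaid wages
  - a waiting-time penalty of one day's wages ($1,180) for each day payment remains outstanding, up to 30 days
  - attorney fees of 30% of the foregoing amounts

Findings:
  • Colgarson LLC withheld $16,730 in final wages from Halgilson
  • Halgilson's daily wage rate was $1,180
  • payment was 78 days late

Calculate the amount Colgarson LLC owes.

Doubled: 2 × $16,730 = $33,460
Penalty days: min(78, 30) = 30
Waiting-time penalty: 30 × $1,180 = $35,400
Subtotal: $16,730 + $33,460 + $35,400 = $85,590
Attorney fees: 30% of $85,590 = $25,677
Total award: $85,590 + $25,677 = $111,267

$111,267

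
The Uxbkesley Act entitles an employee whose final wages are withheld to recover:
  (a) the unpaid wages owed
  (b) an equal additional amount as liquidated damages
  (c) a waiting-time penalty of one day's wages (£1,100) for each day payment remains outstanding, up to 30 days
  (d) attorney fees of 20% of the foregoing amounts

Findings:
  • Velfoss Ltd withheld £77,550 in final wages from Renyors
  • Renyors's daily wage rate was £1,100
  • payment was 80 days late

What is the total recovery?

£225,720

Liquidated damages (equal amount): £77,550
Penalty days: min(80, 30) = 30
Waiting-time penalty: 30 × £1,100 = £33,000
Subtotal: £77,550 + £77,550 + £33,000 = £188,100
Attorney fees: 20% of £188,100 = £37,620
Total award: £188,100 + £37,620 = £225,720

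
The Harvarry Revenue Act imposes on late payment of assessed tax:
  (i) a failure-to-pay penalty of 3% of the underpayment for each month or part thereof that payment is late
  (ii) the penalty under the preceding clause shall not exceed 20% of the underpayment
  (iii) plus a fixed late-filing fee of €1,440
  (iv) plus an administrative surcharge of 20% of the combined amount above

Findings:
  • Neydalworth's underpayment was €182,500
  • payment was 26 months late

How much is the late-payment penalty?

€45,528

Accrued rate: 3% × 26 = 78%, capped at 20% → 20%
Failure-to-pay penalty: 20% of €182,500 = €36,500
Penalty before surcharge: €36,500 + €1,440 = €37,940
Administrative surcharge: 20% of €37,940 = €7,588
Total penalty: €37,940 + €7,588 = €45,528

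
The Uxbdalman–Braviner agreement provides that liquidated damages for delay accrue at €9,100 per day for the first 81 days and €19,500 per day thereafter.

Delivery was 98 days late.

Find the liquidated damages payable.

Liquidated damages: €1,068,600

First 81 days: 81 × €9,100 = €737,100
Remaining days: (98 − 81) × €19,500 = €331,500
Accrued per-day damages: €737,100 + €331,500 = €1,068,600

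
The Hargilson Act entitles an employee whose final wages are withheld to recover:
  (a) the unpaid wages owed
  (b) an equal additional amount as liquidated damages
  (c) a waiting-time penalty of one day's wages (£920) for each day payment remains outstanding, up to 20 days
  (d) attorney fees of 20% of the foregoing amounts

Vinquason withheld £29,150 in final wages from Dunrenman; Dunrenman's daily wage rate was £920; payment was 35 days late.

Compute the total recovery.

Liquidated damages (equal amount): £29,150
Penalty days: min(35, 20) = 20
Waiting-time penalty: 20 × £920 = £18,400
Subtotal: £29,150 + £29,150 + £18,400 = £76,700
Attorney fees: 20% of £76,700 = £15,340
Total award: £76,700 + £15,340 = £92,040

Total award: £92,040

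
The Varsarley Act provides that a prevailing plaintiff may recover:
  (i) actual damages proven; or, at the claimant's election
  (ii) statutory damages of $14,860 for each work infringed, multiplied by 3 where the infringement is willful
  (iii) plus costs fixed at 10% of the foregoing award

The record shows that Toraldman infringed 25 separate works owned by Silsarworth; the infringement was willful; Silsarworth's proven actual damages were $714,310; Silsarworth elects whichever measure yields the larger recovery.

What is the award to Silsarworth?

$1,225,950

Statutory damages: 25 × $14,860 = $371,500
Trebled: 3 × $371,500 = $1,114,500
Greater of actual damages ($714,310) or enhanced statutory damages ($1,114,500): $1,114,500
Costs: 10% of $1,114,500 = $111,450
Award plus costs: $1,114,500 + $111,450 = $1,225,950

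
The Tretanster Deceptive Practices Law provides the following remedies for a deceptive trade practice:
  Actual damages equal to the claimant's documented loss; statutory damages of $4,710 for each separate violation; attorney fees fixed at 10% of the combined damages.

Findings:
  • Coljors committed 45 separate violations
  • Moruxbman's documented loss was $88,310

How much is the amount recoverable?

Statutory damages: 45 × $4,710 = $211,950
Combined damages: $88,310 + $211,950 = $300,260
Attorney fees: 10% of $300,260 = $30,026
Total recovery: $300,260 + $30,026 = $330,286

$330,286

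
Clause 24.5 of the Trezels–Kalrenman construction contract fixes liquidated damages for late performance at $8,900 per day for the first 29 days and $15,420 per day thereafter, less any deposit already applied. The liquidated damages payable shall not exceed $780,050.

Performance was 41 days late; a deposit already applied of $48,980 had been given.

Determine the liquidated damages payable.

$394,160

First 29 days: 29 × $8,900 = $258,100
Remaining days: (41 − 29) × $15,420 = $185,040
Accrued per-day damages: $258,100 + $185,040 = $443,140
Less deposit already applied: $443,140 − $48,980 = $394,160
Cap at $780,050: $394,160 is within the cap, no reduction.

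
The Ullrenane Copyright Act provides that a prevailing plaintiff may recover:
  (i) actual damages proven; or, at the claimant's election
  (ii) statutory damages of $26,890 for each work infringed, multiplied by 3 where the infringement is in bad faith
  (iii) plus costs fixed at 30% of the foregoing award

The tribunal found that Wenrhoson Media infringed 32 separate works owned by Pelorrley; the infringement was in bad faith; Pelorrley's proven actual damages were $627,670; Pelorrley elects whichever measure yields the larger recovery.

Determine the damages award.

Statutory damages: 32 × $26,890 = $860,480
Trebled: 3 × $860,480 = $2,581,440
Greater of actual damages ($627,670) or enhanced statutory damages ($2,581,440): $2,581,440
Costs: 30% of $2,581,440 = $774,432
Award plus costs: $2,581,440 + $774,432 = $3,355,872

Award: $3,355,872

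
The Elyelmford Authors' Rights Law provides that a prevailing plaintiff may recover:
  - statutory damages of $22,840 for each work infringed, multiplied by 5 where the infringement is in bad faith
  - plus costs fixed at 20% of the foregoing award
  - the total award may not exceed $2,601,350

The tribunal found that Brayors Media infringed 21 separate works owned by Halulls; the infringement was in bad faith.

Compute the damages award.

$2,601,350

Statutory damages: 21 × $22,840 = $479,640
Multiplied by 5: 5 × $479,640 = $2,398,200
Costs: 20% of $2,398,200 = $479,640
Award plus costs: $2,398,200 + $479,640 = $2,877,840
Cap at $2,601,350: $2,877,840 exceeds the cap → $2,601,350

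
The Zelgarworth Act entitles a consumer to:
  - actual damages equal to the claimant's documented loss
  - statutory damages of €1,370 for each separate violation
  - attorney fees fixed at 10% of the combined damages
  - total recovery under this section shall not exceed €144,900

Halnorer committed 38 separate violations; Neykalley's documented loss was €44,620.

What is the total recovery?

Statutory damages: 38 × €1,370 = €52,060
Combined damages: €44,620 + €52,060 = €96,680
Attorney fees: 10% of €96,680 = €9,668
Total before cap: €96,680 + €9,668 = €106,348
Cap at €144,900: €106,348 is within the cap, no reduction.

Total recovery: €106,348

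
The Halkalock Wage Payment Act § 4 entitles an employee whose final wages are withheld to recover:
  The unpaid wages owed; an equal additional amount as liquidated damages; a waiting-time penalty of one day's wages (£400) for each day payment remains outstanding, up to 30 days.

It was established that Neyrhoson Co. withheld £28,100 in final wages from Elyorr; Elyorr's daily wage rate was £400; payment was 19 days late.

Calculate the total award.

£63,800

Liquidated damages (equal amount): £28,100
Penalty days: min(19, 30) = 19
Waiting-time penalty: 19 × £400 = £7,600
Total award: £28,100 + £28,100 + £7,600 = £63,800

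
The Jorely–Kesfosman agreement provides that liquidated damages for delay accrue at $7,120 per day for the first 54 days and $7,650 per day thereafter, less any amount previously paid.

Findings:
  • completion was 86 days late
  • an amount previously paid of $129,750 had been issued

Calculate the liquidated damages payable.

First 54 days: 54 × $7,120 = $384,480
Remaining days: (86 − 54) × $7,650 = $244,800
Accrued per-day damages: $384,480 + $244,800 = $629,280
Less amount previously paid: $629,280 − $129,750 = $499,530

$499,530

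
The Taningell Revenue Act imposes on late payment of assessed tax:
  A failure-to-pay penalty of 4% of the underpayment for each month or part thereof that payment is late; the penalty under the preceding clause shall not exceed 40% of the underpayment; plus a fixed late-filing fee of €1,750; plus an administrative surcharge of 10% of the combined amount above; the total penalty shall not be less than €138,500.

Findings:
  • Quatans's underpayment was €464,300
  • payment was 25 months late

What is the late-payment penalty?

Accrued rate: 4% × 25 = 100%, capped at 40% → 40%
Failure-to-pay penalty: 40% of €464,300 = €185,720
Penalty before surcharge: €185,720 + €1,750 = €187,470
Administrative surcharge: 10% of €187,470 = €18,747
Total penalty: €187,470 + €18,747 = €206,217
Minimum €138,500: €206,217 meets the minimum, no increase.

€206,217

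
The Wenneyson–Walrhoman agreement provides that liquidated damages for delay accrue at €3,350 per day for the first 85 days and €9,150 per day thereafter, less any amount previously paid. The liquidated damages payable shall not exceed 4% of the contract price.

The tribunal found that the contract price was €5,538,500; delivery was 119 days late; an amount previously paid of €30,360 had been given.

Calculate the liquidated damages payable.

€221,540

First 85 days: 85 × €3,350 = €284,750
Remaining days: (119 − 85) × €9,150 = €311,100
Accrued per-day damages: €284,750 + €311,100 = €595,850
Less amount previously paid: €595,850 − €30,360 = €565,490
Cap: 4% of €5,538,500 = €221,540
Cap at €221,540: €565,490 exceeds the cap → €221,540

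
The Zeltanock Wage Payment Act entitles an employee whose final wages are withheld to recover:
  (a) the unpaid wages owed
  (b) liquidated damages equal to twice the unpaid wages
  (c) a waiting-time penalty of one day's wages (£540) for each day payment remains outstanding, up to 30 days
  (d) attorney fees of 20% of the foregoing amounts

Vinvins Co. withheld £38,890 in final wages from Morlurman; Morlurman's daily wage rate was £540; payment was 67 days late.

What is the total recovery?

Doubled: 2 × £38,890 = £77,780
Penalty days: min(67, 30) = 30
Waiting-time penalty: 30 × £540 = £16,200
Subtotal: £38,890 + £77,780 + £16,200 = £132,870
Attorney fees: 20% of £132,870 = £26,574
Total award: £132,870 + £26,574 = £159,444

£159,444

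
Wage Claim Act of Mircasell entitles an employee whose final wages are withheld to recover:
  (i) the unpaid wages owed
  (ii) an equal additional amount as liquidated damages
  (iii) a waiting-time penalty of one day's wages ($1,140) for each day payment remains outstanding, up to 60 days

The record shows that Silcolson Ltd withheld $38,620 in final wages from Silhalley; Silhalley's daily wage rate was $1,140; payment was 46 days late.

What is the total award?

$129,680

Liquidated damages (equal amount): $38,620
Penalty days: min(46, 60) = 46
Waiting-time penalty: 46 × $1,140 = $52,440
Total award: $38,620 + $38,620 + $52,440 = $129,680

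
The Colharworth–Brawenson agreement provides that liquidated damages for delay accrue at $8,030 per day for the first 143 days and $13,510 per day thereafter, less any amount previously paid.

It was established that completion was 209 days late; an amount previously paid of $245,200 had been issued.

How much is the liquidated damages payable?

$1,794,750

First 143 days: 143 × $8,030 = $1,148,290
Remaining days: (209 − 143) × $13,510 = $891,660
Accrued per-day damages: $1,148,290 + $891,660 = $2,039,950
Less amount previously paid: $2,039,950 − $245,200 = $1,794,750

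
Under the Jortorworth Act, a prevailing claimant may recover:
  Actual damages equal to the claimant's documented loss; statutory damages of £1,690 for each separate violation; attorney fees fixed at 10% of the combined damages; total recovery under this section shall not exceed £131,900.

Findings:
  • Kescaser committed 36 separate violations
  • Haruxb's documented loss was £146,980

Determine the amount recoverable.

£131,900

Statutory damages: 36 × £1,690 = £60,840
Combined damages: £146,980 + £60,840 = £207,820
Attorney fees: 10% of £207,820 = £20,782
Total before cap: £207,820 + £20,782 = £228,602
Cap at £131,900: £228,602 exceeds the cap → £131,900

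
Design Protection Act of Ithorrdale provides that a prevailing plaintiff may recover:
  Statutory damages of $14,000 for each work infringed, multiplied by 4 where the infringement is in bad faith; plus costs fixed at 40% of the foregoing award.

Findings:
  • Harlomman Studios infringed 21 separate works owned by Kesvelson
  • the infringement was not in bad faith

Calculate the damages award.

Statutory damages: 21 × $14,000 = $294,000
Infringement not in bad faith: no ×4 enhancement.
Costs: 40% of $294,000 = $117,600
Award plus costs: $294,000 + $117,600 = $411,600

Award: $411,600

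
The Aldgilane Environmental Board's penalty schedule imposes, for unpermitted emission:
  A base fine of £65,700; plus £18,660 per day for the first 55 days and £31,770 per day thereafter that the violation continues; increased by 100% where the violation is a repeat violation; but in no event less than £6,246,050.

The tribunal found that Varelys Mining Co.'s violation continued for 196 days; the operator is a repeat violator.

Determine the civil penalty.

First 55 days: 55 × £18,660 = £1,026,300
Remaining days: (196 − 55) × £31,770 = £4,479,570
Per-day component: £1,026,300 + £4,479,570 = £5,505,870
Base plus per-day: £65,700 + £5,505,870 = £5,571,570
Enhancement: 100% of £5,571,570 = £5,571,570
Enhanced fine: £5,571,570 + £5,571,570 = £11,143,140
Minimum £6,246,050: £11,143,140 meets the minimum, no increase.

£11,143,140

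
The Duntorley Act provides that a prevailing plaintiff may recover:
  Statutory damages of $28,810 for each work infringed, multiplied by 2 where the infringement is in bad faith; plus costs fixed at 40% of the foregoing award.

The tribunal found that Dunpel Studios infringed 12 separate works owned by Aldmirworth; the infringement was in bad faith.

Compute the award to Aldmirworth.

Statutory damages: 12 × $28,810 = $345,720
Doubled: 2 × $345,720 = $691,440
Costs: 40% of $691,440 = $276,576
Award plus costs: $691,440 + $276,576 = $968,016

$968,016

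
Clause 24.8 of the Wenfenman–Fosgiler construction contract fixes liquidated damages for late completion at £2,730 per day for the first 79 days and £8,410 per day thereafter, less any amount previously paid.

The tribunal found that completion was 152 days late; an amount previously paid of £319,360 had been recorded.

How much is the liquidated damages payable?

First 79 days: 79 × £2,730 = £215,670
Remaining days: (152 − 79) × £8,410 = £613,930
Accrued per-day damages: £215,670 + £613,930 = £829,600
Less amount previously paid: £829,600 − £319,360 = £510,240

£510,240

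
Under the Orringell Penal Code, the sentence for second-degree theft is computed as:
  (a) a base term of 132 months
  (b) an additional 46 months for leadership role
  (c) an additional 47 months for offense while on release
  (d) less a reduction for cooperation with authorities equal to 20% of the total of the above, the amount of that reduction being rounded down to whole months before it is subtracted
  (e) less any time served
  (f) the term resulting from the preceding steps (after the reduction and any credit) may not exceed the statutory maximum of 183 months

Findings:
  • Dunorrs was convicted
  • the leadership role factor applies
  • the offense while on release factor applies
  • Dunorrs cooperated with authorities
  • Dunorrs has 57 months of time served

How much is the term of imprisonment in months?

123 months

Leadership role enhancement: +46 months
Offense while on release enhancement: +47 months
Adjusted term: 132 months + 46 months + 47 months = 225 months
Cooperation with authorities reduction: 20% of 225 months = 45 months (rounded down)
After reduction: 225 − 45 = 180 months
Less time served: 180 months − 57 months = 123 months
Cap at 183 months: 123 months is within the cap, no reduction.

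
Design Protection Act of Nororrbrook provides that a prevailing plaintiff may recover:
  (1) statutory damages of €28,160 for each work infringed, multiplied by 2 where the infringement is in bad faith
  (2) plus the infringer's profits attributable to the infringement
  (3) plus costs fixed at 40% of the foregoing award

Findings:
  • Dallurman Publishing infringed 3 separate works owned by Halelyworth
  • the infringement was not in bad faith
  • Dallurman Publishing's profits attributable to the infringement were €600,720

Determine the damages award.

€959,280

Statutory damages: 3 × €28,160 = €84,480
Infringement not in bad faith: no ×2 enhancement.
Combined award: €84,480 + €600,720 = €685,200
Costs: 40% of €685,200 = €274,080
Award plus costs: €685,200 + €274,080 = €959,280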